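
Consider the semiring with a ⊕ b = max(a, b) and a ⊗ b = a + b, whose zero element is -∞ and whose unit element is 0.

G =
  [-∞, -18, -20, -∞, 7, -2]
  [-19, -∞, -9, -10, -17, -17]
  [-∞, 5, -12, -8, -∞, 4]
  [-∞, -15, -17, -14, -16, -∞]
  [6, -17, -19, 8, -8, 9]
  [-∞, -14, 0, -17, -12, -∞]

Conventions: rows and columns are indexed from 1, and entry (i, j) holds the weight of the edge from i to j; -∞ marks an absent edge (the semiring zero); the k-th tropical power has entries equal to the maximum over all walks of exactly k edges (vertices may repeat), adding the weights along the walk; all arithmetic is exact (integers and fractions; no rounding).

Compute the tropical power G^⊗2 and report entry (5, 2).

G^⊗2:
  [13, -10, -2, 15, -1, 16]
  [-11, -4, -17, -9, -12, -5]
  [-14, -7, 4, -5, -8, -8]
  [-10, -12, -24, -8, -24, -7]
  [-2, -5, 9, 0, 13, 4]
  [-6, 5, -12, -4, -20, 4]
Key observation: the optimum is the walk 5->6->2, with weight 9 + (-14) = -5.
Optimal value attained by: walk 5->6->2.
Answer: (G^⊗2)[5][2] = -5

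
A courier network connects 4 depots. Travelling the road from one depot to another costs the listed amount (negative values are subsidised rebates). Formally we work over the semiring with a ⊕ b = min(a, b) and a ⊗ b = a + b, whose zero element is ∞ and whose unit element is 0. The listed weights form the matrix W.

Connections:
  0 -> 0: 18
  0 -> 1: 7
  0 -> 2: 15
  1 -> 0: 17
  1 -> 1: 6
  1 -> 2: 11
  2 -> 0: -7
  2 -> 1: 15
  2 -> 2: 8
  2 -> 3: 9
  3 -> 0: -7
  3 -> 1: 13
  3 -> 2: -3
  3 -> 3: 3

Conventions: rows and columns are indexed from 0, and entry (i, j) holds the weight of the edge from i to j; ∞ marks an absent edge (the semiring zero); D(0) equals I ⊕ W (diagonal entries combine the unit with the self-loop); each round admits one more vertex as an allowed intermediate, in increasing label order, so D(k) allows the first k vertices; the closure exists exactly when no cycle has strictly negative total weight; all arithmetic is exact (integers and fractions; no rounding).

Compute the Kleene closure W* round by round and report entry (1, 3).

D(0):
  [0, 7, 15, ∞]
  [17, 0, 11, ∞]
  [-7, 15, 0, 9]
  [-7, 13, -3, 0]
D(1):
  [0, 7, 15, ∞]
  [17, 0, 11, ∞]
  [-7, 0, 0, 9]
  [-7, 0, -3, 0]
D(2):
  [0, 7, 15, ∞]
  [17, 0, 11, ∞]
  [-7, 0, 0, 9]
  [-7, 0, -3, 0]
D(3):
  [0, 7, 15, 24]
  [4, 0, 11, 20]
  [-7, 0, 0, 9]
  [-10, -3, -3, 0]
D(4):
  [0, 7, 15, 24]
  [4, 0, 11, 20]
  [-7, 0, 0, 9]
  [-10, -3, -3, 0]
Answer: W*[1][3] = 20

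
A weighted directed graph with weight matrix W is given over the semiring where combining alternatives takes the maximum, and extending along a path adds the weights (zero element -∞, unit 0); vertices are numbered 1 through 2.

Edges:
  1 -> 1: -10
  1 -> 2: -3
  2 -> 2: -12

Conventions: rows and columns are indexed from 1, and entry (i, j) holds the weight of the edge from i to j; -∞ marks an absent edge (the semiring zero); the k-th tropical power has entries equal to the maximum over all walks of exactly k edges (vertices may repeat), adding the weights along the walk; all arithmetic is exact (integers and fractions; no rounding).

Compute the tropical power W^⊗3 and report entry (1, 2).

W^⊗2:
  [-20, -13]
  [-∞, -24]
W^⊗3:
  [-30, -23]
  [-∞, -36]
Key observation: the optimum is the walk 1->1->1->2, with weight (-10) + (-10) + (-3) = -23.
Optimal value attained by: walk 1->1->1->2.
Answer: (W^⊗3)[1][2] = -23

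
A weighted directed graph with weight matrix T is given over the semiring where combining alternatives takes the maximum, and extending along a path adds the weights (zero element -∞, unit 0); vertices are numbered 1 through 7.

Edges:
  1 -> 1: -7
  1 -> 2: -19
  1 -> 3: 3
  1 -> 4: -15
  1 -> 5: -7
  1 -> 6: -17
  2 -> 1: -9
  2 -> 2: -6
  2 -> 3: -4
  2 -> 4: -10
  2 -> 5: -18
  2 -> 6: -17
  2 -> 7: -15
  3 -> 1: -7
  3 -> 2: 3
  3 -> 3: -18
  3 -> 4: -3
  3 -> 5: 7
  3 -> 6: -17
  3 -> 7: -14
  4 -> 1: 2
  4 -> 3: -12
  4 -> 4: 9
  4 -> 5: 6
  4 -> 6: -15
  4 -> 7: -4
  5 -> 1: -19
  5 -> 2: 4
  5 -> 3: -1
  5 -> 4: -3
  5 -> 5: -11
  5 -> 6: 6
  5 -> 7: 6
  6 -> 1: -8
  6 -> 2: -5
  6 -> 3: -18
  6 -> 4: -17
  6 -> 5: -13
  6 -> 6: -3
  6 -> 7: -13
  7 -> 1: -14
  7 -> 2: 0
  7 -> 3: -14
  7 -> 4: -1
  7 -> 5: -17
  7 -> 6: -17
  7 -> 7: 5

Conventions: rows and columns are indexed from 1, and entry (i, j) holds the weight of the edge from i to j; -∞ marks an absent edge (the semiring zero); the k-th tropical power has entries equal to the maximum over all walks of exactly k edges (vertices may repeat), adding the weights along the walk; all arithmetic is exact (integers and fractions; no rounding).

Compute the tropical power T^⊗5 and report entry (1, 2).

T^⊗2:
  [-4, 6, -4, 0, 10, -1, -1]
  [-8, -1, -6, -1, 3, -12, -10]
  [-1, 11, 6, 6, 3, 13, 13]
  [11, 10, 5, 18, 15, 12, 12]
  [-1, 6, 0, 6, 6, 3, 11]
  [-11, -8, -5, -8, -11, -6, -7]
  [1, 5, -4, 8, 5, -11, 10]
T^⊗3:
  [2, 14, 9, 9, 6, 16, 16]
  [1, 7, 2, 8, 5, 9, 9]
  [8, 13, 7, 15, 13, 10, 18]
  [20, 19, 14, 27, 24, 21, 21]
  [8, 11, 5, 15, 12, 12, 16]
  [-6, -2, -8, 1, 2, -5, -2]
  [10, 10, 4, 17, 14, 11, 15]
T^⊗4:
  [11, 16, 10, 18, 16, 13, 21]
  [10, 9, 4, 17, 14, 11, 14]
  [17, 18, 12, 24, 21, 19, 23]
  [29, 28, 23, 36, 33, 30, 30]
  [17, 16, 11, 24, 21, 18, 21]
  [3, 6, 1, 10, 7, 8, 8]
  [19, 18, 13, 26, 23, 20, 20]
T^⊗5:
  [20, 21, 15, 27, 24, 22, 26]
  [19, 18, 13, 26, 23, 20, 20]
  [26, 25, 20, 33, 30, 27, 28]
  [38, 37, 32, 45, 42, 39, 39]
  [26, 25, 20, 33, 30, 27, 27]
  [12, 11, 6, 19, 16, 13, 13]
  [28, 27, 22, 35, 32, 29, 29]
Key observation: the optimum is the walk 1->3->5->7->7->2, with weight 3 + 7 + 6 + 5 + 0 = 21.
Optimal value attained by: walk 1->3->5->7->7->2.
Answer: (T^⊗5)[1][2] = 21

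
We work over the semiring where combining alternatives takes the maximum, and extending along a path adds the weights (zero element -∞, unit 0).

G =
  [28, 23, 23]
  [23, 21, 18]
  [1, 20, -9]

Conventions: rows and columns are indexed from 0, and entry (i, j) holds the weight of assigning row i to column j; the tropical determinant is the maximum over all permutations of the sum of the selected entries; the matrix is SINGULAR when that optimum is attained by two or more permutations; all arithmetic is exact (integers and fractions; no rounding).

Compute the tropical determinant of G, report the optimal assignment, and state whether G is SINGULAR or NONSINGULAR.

σ = (0, 1, 2): 28 + 21 + (-9) = 40
σ = (0, 2, 1): 28 + 18 + 20 = 66
σ = (1, 0, 2): 23 + 23 + (-9) = 37
σ = (1, 2, 0): 23 + 18 + 1 = 42
σ = (2, 0, 1): 23 + 23 + 20 = 66
σ = (2, 1, 0): 23 + 21 + 1 = 45
Optimal value attained by: σ = (0, 2, 1).
Answer: det⊕(G) = 66; verdict: SINGULAR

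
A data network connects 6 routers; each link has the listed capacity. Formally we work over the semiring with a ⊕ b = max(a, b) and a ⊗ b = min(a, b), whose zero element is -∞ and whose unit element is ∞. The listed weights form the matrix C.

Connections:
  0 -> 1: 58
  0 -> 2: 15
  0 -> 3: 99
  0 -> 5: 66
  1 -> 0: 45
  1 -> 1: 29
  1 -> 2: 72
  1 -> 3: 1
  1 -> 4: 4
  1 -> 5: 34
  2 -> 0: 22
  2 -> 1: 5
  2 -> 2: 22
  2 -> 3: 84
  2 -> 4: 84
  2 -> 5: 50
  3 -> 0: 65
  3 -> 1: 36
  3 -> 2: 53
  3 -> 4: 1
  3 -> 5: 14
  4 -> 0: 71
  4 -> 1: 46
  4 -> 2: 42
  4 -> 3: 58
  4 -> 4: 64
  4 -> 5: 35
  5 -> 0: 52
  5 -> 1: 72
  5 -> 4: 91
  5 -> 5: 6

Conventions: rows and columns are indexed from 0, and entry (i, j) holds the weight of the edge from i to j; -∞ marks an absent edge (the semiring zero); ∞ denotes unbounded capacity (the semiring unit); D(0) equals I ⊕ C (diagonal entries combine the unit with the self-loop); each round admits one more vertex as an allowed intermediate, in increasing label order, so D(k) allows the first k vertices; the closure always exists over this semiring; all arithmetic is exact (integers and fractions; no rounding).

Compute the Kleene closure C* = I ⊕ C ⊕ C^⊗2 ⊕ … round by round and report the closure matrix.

D(0):
  [∞, 58, 15, 99, -∞, 66]
  [45, ∞, 72, 1, 4, 34]
  [22, 5, ∞, 84, 84, 50]
  [65, 36, 53, ∞, 1, 14]
  [71, 46, 42, 58, ∞, 35]
  [52, 72, -∞, -∞, 91, ∞]
D(1):
  [∞, 58, 15, 99, -∞, 66]
  [45, ∞, 72, 45, 4, 45]
  [22, 22, ∞, 84, 84, 50]
  [65, 58, 53, ∞, 1, 65]
  [71, 58, 42, 71, ∞, 66]
  [52, 72, 15, 52, 91, ∞]
D(2):
  [∞, 58, 58, 99, 4, 66]
  [45, ∞, 72, 45, 4, 45]
  [22, 22, ∞, 84, 84, 50]
  [65, 58, 58, ∞, 4, 65]
  [71, 58, 58, 71, ∞, 66]
  [52, 72, 72, 52, 91, ∞]
D(3):
  [∞, 58, 58, 99, 58, 66]
  [45, ∞, 72, 72, 72, 50]
  [22, 22, ∞, 84, 84, 50]
  [65, 58, 58, ∞, 58, 65]
  [71, 58, 58, 71, ∞, 66]
  [52, 72, 72, 72, 91, ∞]
D(4):
  [∞, 58, 58, 99, 58, 66]
  [65, ∞, 72, 72, 72, 65]
  [65, 58, ∞, 84, 84, 65]
  [65, 58, 58, ∞, 58, 65]
  [71, 58, 58, 71, ∞, 66]
  [65, 72, 72, 72, 91, ∞]
D(5):
  [∞, 58, 58, 99, 58, 66]
  [71, ∞, 72, 72, 72, 66]
  [71, 58, ∞, 84, 84, 66]
  [65, 58, 58, ∞, 58, 65]
  [71, 58, 58, 71, ∞, 66]
  [71, 72, 72, 72, 91, ∞]
D(6):
  [∞, 66, 66, 99, 66, 66]
  [71, ∞, 72, 72, 72, 66]
  [71, 66, ∞, 84, 84, 66]
  [65, 65, 65, ∞, 65, 65]
  [71, 66, 66, 71, ∞, 66]
  [71, 72, 72, 72, 91, ∞]
Answer: C* = [[∞, 66, 66, 99, 66, 66], [71, ∞, 72, 72, 72, 66], [71, 66, ∞, 84, 84, 66], [65, 65, 65, ∞, 65, 65], [71, 66, 66, 71, ∞, 66], [71, 72, 72, 72, 91, ∞]]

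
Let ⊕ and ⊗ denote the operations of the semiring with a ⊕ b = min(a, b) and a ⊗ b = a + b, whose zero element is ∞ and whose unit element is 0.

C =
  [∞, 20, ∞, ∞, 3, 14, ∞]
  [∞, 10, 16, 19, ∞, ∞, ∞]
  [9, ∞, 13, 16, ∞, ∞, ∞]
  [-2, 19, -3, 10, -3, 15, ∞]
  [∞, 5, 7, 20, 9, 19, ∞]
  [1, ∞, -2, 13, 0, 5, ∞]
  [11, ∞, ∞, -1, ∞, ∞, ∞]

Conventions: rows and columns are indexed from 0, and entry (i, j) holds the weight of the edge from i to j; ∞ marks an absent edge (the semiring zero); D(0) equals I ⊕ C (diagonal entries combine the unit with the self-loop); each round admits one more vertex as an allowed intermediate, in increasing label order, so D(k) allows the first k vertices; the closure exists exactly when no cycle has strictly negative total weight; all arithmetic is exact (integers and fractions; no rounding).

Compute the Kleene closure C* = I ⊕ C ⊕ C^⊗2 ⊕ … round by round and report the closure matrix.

D(0):
  [0, 20, ∞, ∞, 3, 14, ∞]
  [∞, 0, 16, 19, ∞, ∞, ∞]
  [9, ∞, 0, 16, ∞, ∞, ∞]
  [-2, 19, -3, 0, -3, 15, ∞]
  [∞, 5, 7, 20, 0, 19, ∞]
  [1, ∞, -2, 13, 0, 0, ∞]
  [11, ∞, ∞, -1, ∞, ∞, 0]
D(1):
  [0, 20, ∞, ∞, 3, 14, ∞]
  [∞, 0, 16, 19, ∞, ∞, ∞]
  [9, 29, 0, 16, 12, 23, ∞]
  [-2, 18, -3, 0, -3, 12, ∞]
  [∞, 5, 7, 20, 0, 19, ∞]
  [1, 21, -2, 13, 0, 0, ∞]
  [11, 31, ∞, -1, 14, 25, 0]
D(2):
  [0, 20, 36, 39, 3, 14, ∞]
  [∞, 0, 16, 19, ∞, ∞, ∞]
  [9, 29, 0, 16, 12, 23, ∞]
  [-2, 18, -3, 0, -3, 12, ∞]
  [∞, 5, 7, 20, 0, 19, ∞]
  [1, 21, -2, 13, 0, 0, ∞]
  [11, 31, 47, -1, 14, 25, 0]
D(3):
  [0, 20, 36, 39, 3, 14, ∞]
  [25, 0, 16, 19, 28, 39, ∞]
  [9, 29, 0, 16, 12, 23, ∞]
  [-2, 18, -3, 0, -3, 12, ∞]
  [16, 5, 7, 20, 0, 19, ∞]
  [1, 21, -2, 13, 0, 0, ∞]
  [11, 31, 47, -1, 14, 25, 0]
D(4):
  [0, 20, 36, 39, 3, 14, ∞]
  [17, 0, 16, 19, 16, 31, ∞]
  [9, 29, 0, 16, 12, 23, ∞]
  [-2, 18, -3, 0, -3, 12, ∞]
  [16, 5, 7, 20, 0, 19, ∞]
  [1, 21, -2, 13, 0, 0, ∞]
  [-3, 17, -4, -1, -4, 11, 0]
D(5):
  [0, 8, 10, 23, 3, 14, ∞]
  [17, 0, 16, 19, 16, 31, ∞]
  [9, 17, 0, 16, 12, 23, ∞]
  [-2, 2, -3, 0, -3, 12, ∞]
  [16, 5, 7, 20, 0, 19, ∞]
  [1, 5, -2, 13, 0, 0, ∞]
  [-3, 1, -4, -1, -4, 11, 0]
D(6):
  [0, 8, 10, 23, 3, 14, ∞]
  [17, 0, 16, 19, 16, 31, ∞]
  [9, 17, 0, 16, 12, 23, ∞]
  [-2, 2, -3, 0, -3, 12, ∞]
  [16, 5, 7, 20, 0, 19, ∞]
  [1, 5, -2, 13, 0, 0, ∞]
  [-3, 1, -4, -1, -4, 11, 0]
D(7):
  [0, 8, 10, 23, 3, 14, ∞]
  [17, 0, 16, 19, 16, 31, ∞]
  [9, 17, 0, 16, 12, 23, ∞]
  [-2, 2, -3, 0, -3, 12, ∞]
  [16, 5, 7, 20, 0, 19, ∞]
  [1, 5, -2, 13, 0, 0, ∞]
  [-3, 1, -4, -1, -4, 11, 0]
Answer: C* = [[0, 8, 10, 23, 3, 14, ∞], [17, 0, 16, 19, 16, 31, ∞], [9, 17, 0, 16, 12, 23, ∞], [-2, 2, -3, 0, -3, 12, ∞], [16, 5, 7, 20, 0, 19, ∞], [1, 5, -2, 13, 0, 0, ∞], [-3, 1, -4, -1, -4, 11, 0]]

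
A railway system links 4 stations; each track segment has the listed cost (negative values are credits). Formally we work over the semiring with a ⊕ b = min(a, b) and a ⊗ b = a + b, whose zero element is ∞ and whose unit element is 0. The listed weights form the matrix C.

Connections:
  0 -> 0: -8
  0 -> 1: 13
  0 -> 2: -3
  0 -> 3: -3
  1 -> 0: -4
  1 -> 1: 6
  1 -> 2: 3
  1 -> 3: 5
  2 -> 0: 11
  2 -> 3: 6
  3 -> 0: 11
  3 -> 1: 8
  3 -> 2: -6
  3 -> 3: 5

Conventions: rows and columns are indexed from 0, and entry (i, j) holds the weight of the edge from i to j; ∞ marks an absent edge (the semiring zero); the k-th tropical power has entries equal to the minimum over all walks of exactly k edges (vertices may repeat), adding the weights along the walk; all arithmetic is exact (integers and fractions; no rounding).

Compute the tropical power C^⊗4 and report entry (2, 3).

C^⊗2:
  [-16, 5, -11, -11]
  [-12, 9, -7, -7]
  [3, 14, 0, 8]
  [3, 13, -1, 0]
C^⊗3:
  [-24, -3, -19, -19]
  [-20, 1, -15, -15]
  [-5, 16, 0, 0]
  [-5, 8, -6, 0]
C^⊗4:
  [-32, -11, -27, -27]
  [-28, -7, -23, -23]
  [-13, 8, -8, -8]
  [-13, 8, -8, -8]
Key observation: the optimum is the walk 2->0->0->0->3, with weight 11 + (-8) + (-8) + (-3) = -8.
Optimal value attained by: walk 2->0->0->0->3.
Answer: (C^⊗4)[2][3] = -8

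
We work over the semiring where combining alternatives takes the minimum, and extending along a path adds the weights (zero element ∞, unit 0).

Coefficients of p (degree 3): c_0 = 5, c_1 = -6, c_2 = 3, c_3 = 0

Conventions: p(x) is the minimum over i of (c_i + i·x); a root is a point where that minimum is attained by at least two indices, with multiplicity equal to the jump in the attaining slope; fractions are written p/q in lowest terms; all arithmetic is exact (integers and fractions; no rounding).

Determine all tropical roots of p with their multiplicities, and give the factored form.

hull edge (i=0, c=5) to (i=1, c=-6): slope -11, span 1
hull edge (i=1, c=-6) to (i=3, c=0): slope 3, span 2
Factored form: p(x) = 0 ⊗ (x ⊕ (-3)) ⊗ (x ⊕ (-3)) ⊗ (x ⊕ 11)
Answer: roots = -3 (mult 2), 11 (mult 1)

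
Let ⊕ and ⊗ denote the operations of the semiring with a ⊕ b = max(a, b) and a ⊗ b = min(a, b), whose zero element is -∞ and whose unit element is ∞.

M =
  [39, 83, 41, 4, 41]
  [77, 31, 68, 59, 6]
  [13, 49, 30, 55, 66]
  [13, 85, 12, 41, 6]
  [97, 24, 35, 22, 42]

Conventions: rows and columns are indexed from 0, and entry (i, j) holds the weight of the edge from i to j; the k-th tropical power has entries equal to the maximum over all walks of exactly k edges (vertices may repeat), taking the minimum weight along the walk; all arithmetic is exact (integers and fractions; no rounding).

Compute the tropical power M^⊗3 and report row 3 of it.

M^⊗2:
  [77, 41, 68, 59, 41]
  [39, 77, 41, 55, 66]
  [66, 55, 49, 49, 42]
  [77, 41, 68, 59, 13]
  [42, 83, 41, 35, 42]
M^⊗3:
  [41, 77, 41, 55, 66]
  [77, 55, 68, 59, 42]
  [55, 66, 55, 55, 49]
  [41, 77, 41, 55, 66]
  [77, 42, 68, 59, 42]
Answer: row 3 of M^⊗3 = [41, 77, 41, 55, 66]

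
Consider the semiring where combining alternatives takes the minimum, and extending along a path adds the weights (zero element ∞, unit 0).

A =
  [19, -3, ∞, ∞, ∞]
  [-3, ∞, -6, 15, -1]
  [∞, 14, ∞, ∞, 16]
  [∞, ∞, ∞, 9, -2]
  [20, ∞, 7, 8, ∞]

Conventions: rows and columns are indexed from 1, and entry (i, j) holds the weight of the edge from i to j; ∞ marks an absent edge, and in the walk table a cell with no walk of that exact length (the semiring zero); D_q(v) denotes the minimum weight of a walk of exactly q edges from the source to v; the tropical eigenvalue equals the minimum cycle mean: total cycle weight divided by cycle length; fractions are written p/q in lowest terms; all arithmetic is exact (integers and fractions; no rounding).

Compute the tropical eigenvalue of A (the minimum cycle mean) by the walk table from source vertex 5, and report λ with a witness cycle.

q=0: [∞, ∞, ∞, ∞, 0]
q=1: [20, ∞, 7, 8, ∞]
q=2: [39, 17, ∞, 17, 6]
q=3: [14, 36, 11, 14, 15]
q=4: [33, 11, 22, 23, 12]
q=5: [8, 30, 5, 20, 10]
Optimal cycle mean attained by: cycle 1->2->1, total (-3) + (-3), length 2.
Answer: λ = -3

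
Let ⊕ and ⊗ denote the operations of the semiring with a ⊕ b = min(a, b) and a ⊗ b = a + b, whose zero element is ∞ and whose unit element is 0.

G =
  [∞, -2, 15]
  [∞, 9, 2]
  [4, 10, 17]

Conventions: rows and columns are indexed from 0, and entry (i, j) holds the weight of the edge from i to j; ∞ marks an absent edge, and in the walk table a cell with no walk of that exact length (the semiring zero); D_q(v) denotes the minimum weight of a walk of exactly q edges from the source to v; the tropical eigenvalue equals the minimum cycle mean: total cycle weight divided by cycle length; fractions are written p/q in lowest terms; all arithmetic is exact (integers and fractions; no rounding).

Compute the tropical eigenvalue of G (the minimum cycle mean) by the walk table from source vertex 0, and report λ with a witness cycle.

q=0: [0, ∞, ∞]
q=1: [∞, -2, 15]
q=2: [19, 7, 0]
q=3: [4, 10, 9]
Optimal cycle mean attained by: cycle 0->1->2->0, total (-2) + 2 + 4, length 3.
Answer: λ = 4/3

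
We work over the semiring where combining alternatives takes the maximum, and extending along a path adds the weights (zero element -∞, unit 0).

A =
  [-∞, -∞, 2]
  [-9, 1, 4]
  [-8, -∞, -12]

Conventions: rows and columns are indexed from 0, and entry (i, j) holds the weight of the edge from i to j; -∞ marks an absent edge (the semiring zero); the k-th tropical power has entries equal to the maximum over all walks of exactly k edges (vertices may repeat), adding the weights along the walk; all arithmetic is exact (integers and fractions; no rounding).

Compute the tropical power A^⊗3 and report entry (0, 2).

A^⊗2:
  [-6, -∞, -10]
  [-4, 2, 5]
  [-20, -∞, -6]
A^⊗3:
  [-18, -∞, -4]
  [-3, 3, 6]
  [-14, -∞, -18]
Key observation: the optimum is the walk 0->2->0->2, with weight 2 + (-8) + 2 = -4.
Optimal value attained by: walk 0->2->0->2.
Answer: (A^⊗3)[0][2] = -4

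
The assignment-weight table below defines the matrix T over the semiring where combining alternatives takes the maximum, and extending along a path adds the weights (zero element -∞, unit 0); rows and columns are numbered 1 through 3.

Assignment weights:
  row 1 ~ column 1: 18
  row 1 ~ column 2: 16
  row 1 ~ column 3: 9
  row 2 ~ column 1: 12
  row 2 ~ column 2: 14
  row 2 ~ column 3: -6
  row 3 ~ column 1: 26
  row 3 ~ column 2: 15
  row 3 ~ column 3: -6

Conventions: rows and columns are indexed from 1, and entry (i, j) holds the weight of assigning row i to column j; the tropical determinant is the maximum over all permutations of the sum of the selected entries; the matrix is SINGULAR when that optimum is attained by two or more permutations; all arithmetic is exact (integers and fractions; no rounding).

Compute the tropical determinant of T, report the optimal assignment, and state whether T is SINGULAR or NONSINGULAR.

σ = (1, 2, 3): 18 + 14 + (-6) = 26
σ = (1, 3, 2): 18 + (-6) + 15 = 27
σ = (2, 1, 3): 16 + 12 + (-6) = 22
σ = (2, 3, 1): 16 + (-6) + 26 = 36
σ = (3, 1, 2): 9 + 12 + 15 = 36
σ = (3, 2, 1): 9 + 14 + 26 = 49
Optimal value attained by: σ = (3, 2, 1).
Answer: det⊕(T) = 49; verdict: NONSINGULAR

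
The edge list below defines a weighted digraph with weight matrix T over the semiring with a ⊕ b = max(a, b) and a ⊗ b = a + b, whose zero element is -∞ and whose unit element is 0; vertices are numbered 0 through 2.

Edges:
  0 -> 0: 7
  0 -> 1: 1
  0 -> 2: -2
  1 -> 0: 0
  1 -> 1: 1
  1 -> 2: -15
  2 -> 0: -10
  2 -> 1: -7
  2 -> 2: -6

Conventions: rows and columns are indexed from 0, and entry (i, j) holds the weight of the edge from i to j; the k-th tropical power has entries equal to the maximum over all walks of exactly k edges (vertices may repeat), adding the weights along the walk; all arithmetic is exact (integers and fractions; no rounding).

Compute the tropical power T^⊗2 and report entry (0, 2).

T^⊗2:
  [14, 8, 5]
  [7, 2, -2]
  [-3, -6, -12]
Key observation: the optimum is the walk 0->0->2, with weight 7 + (-2) = 5.
Optimal value attained by: walk 0->0->2.
Answer: (T^⊗2)[0][2] = 5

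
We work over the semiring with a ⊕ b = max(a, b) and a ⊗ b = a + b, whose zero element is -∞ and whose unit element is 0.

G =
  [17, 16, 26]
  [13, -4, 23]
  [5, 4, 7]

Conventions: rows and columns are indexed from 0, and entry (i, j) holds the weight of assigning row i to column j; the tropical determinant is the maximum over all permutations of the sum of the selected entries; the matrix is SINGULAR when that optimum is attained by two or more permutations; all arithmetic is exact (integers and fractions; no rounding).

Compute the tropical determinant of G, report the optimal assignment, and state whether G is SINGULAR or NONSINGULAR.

σ = (0, 1, 2): 17 + (-4) + 7 = 20
σ = (0, 2, 1): 17 + 23 + 4 = 44
σ = (1, 0, 2): 16 + 13 + 7 = 36
σ = (1, 2, 0): 16 + 23 + 5 = 44
σ = (2, 0, 1): 26 + 13 + 4 = 43
σ = (2, 1, 0): 26 + (-4) + 5 = 27
Optimal value attained by: σ = (0, 2, 1).
Answer: det⊕(G) = 44; verdict: SINGULAR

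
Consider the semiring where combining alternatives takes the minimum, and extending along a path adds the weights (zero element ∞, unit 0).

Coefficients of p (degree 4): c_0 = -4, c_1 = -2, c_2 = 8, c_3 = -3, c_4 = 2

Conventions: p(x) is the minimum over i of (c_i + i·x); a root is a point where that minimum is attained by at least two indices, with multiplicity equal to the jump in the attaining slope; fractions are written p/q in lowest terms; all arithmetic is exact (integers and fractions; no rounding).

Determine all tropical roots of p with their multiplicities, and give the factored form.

hull edge (i=0, c=-4) to (i=3, c=-3): slope 1/3, span 3
hull edge (i=3, c=-3) to (i=4, c=2): slope 5, span 1
Factored form: p(x) = 2 ⊗ (x ⊕ (-5)) ⊗ (x ⊕ (-1/3)) ⊗ (x ⊕ (-1/3)) ⊗ (x ⊕ (-1/3))
Answer: roots = -5 (mult 1), -1/3 (mult 3)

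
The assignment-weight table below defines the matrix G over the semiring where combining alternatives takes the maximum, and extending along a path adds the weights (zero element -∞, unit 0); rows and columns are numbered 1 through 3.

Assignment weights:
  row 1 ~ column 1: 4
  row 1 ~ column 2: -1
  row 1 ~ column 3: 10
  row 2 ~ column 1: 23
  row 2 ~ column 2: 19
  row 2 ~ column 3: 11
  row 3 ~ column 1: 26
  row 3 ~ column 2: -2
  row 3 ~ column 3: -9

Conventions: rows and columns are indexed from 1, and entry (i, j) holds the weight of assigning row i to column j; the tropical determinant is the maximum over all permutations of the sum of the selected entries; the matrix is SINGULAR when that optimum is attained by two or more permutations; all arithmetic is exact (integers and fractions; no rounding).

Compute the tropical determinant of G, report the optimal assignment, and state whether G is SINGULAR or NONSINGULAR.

σ = (1, 2, 3): 4 + 19 + (-9) = 14
σ = (1, 3, 2): 4 + 11 + (-2) = 13
σ = (2, 1, 3): (-1) + 23 + (-9) = 13
σ = (2, 3, 1): (-1) + 11 + 26 = 36
σ = (3, 1, 2): 10 + 23 + (-2) = 31
σ = (3, 2, 1): 10 + 19 + 26 = 55
Optimal value attained by: σ = (3, 2, 1).
Answer: det⊕(G) = 55; verdict: NONSINGULAR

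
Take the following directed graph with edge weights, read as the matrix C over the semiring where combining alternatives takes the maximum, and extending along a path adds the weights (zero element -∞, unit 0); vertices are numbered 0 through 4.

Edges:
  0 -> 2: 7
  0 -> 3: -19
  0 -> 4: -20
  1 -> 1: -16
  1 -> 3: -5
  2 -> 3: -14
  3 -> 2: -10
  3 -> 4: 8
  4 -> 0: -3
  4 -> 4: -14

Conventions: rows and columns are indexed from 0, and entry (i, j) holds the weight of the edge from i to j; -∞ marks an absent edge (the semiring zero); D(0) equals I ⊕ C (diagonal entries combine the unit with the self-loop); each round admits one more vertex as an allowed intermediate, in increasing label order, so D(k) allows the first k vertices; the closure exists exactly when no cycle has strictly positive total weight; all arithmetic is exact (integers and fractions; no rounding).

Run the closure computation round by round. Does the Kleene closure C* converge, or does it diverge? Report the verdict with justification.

D(0):
  [0, -∞, 7, -19, -20]
  [-∞, 0, -∞, -5, -∞]
  [-∞, -∞, 0, -14, -∞]
  [-∞, -∞, -10, 0, 8]
  [-3, -∞, -∞, -∞, 0]
D(1):
  [0, -∞, 7, -19, -20]
  [-∞, 0, -∞, -5, -∞]
  [-∞, -∞, 0, -14, -∞]
  [-∞, -∞, -10, 0, 8]
  [-3, -∞, 4, -22, 0]
D(2):
  [0, -∞, 7, -19, -20]
  [-∞, 0, -∞, -5, -∞]
  [-∞, -∞, 0, -14, -∞]
  [-∞, -∞, -10, 0, 8]
  [-3, -∞, 4, -22, 0]
D(3):
  [0, -∞, 7, -7, -20]
  [-∞, 0, -∞, -5, -∞]
  [-∞, -∞, 0, -14, -∞]
  [-∞, -∞, -10, 0, 8]
  [-3, -∞, 4, -10, 0]
D(4):
  [0, -∞, 7, -7, 1]
  [-∞, 0, -15, -5, 3]
  [-∞, -∞, 0, -14, -6]
  [-∞, -∞, -10, 0, 8]
  [-3, -∞, 4, -10, 0]
D(5):
  [0, -∞, 7, -7, 1]
  [0, 0, 7, -5, 3]
  [-9, -∞, 0, -14, -6]
  [5, -∞, 12, 0, 8]
  [-3, -∞, 4, -10, 0]
Key observation: every diagonal entry stays at the unit through all rounds, so no improving cycle exists.
Answer: CONVERGES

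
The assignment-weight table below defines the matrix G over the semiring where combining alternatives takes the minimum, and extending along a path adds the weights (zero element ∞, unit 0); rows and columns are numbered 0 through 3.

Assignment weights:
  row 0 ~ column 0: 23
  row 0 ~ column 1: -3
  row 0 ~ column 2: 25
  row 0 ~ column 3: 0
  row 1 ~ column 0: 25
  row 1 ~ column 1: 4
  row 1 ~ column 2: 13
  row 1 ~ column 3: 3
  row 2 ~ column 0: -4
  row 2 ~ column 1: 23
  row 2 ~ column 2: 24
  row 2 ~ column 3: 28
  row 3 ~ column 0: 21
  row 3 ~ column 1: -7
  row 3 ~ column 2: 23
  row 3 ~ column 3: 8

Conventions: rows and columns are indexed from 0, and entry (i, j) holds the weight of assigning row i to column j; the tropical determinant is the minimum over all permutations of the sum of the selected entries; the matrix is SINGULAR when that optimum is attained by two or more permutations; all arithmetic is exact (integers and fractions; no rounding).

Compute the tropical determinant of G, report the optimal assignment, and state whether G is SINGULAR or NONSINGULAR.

σ = (0, 1, 2, 3): 23 + 4 + 24 + 8 = 59
σ = (0, 1, 3, 2): 23 + 4 + 28 + 23 = 78
σ = (0, 2, 1, 3): 23 + 13 + 23 + 8 = 67
σ = (0, 2, 3, 1): 23 + 13 + 28 + (-7) = 57
σ = (0, 3, 1, 2): 23 + 3 + 23 + 23 = 72
σ = (0, 3, 2, 1): 23 + 3 + 24 + (-7) = 43
σ = (1, 0, 2, 3): (-3) + 25 + 24 + 8 = 54
σ = (1, 0, 3, 2): (-3) + 25 + 28 + 23 = 73
σ = (1, 2, 0, 3): (-3) + 13 + (-4) + 8 = 14
σ = (1, 2, 3, 0): (-3) + 13 + 28 + 21 = 59
σ = (1, 3, 0, 2): (-3) + 3 + (-4) + 23 = 19
σ = (1, 3, 2, 0): (-3) + 3 + 24 + 21 = 45
σ = (2, 0, 1, 3): 25 + 25 + 23 + 8 = 81
σ = (2, 0, 3, 1): 25 + 25 + 28 + (-7) = 71
σ = (2, 1, 0, 3): 25 + 4 + (-4) + 8 = 33
σ = (2, 1, 3, 0): 25 + 4 + 28 + 21 = 78
σ = (2, 3, 0, 1): 25 + 3 + (-4) + (-7) = 17
σ = (2, 3, 1, 0): 25 + 3 + 23 + 21 = 72
σ = (3, 0, 1, 2): 0 + 25 + 23 + 23 = 71
σ = (3, 0, 2, 1): 0 + 25 + 24 + (-7) = 42
σ = (3, 1, 0, 2): 0 + 4 + (-4) + 23 = 23
σ = (3, 1, 2, 0): 0 + 4 + 24 + 21 = 49
σ = (3, 2, 0, 1): 0 + 13 + (-4) + (-7) = 2
σ = (3, 2, 1, 0): 0 + 13 + 23 + 21 = 57
Optimal value attained by: σ = (3, 2, 0, 1).
Answer: det⊕(G) = 2; verdict: NONSINGULAR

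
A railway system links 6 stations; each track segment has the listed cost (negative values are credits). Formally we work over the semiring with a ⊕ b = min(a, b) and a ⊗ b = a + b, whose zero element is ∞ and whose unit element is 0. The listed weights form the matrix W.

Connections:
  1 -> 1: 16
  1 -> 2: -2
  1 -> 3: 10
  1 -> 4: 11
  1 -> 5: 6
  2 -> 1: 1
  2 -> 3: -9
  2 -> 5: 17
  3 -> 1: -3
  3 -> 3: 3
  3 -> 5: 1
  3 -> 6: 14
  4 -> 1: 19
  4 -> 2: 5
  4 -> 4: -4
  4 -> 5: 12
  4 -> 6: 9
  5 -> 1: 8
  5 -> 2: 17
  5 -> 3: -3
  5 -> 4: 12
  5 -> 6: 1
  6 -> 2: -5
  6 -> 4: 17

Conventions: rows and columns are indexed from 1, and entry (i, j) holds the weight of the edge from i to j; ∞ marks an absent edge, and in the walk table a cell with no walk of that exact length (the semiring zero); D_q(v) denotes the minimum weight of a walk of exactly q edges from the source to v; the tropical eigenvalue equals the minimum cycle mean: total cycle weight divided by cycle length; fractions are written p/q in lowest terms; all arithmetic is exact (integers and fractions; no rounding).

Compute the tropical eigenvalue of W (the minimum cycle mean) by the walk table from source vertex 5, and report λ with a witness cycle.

q=0: [∞, ∞, ∞, ∞, 0, ∞]
q=1: [8, 17, -3, 12, ∞, 1]
q=2: [-6, -4, 0, 8, -2, 11]
q=3: [-3, -8, -13, 4, 0, -1]
q=4: [-16, -6, -17, 0, -12, 1]
q=5: [-20, -18, -15, -5, -16, -11]
q=6: [-18, -22, -27, -9, -14, -15]
Optimal cycle mean attained by: cycle 1->2->3->1, total (-2) + (-9) + (-3), length 3.
Answer: λ = -14/3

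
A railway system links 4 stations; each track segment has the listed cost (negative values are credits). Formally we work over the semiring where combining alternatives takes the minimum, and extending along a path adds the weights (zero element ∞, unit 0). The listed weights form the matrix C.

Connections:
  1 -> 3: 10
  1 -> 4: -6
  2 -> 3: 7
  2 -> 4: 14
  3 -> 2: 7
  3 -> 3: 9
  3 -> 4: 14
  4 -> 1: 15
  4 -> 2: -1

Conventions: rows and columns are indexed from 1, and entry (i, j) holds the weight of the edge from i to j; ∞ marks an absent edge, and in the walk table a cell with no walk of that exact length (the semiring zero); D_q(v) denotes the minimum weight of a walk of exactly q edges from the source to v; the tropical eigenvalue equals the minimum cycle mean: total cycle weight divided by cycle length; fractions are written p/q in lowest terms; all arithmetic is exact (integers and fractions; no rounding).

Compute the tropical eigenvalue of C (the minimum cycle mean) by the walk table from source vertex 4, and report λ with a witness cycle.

q=0: [∞, ∞, ∞, 0]
q=1: [15, -1, ∞, ∞]
q=2: [∞, ∞, 6, 9]
q=3: [24, 8, 15, 20]
q=4: [35, 19, 15, 18]
Optimal cycle mean attained by: cycle 1->4->1, total (-6) + 15, length 2.
Answer: λ = 9/2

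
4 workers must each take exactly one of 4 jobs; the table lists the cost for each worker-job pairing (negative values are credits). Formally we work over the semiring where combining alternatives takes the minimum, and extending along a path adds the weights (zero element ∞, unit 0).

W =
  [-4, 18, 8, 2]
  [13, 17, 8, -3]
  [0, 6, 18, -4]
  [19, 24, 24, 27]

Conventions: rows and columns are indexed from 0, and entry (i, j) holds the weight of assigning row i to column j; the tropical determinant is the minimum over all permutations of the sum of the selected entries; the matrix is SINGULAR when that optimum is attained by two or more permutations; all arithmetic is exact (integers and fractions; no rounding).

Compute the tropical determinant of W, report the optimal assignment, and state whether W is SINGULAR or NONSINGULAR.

σ = (0, 1, 2, 3): (-4) + 17 + 18 + 27 = 58
σ = (0, 1, 3, 2): (-4) + 17 + (-4) + 24 = 33
σ = (0, 2, 1, 3): (-4) + 8 + 6 + 27 = 37
σ = (0, 2, 3, 1): (-4) + 8 + (-4) + 24 = 24
σ = (0, 3, 1, 2): (-4) + (-3) + 6 + 24 = 23
σ = (0, 3, 2, 1): (-4) + (-3) + 18 + 24 = 35
σ = (1, 0, 2, 3): 18 + 13 + 18 + 27 = 76
σ = (1, 0, 3, 2): 18 + 13 + (-4) + 24 = 51
σ = (1, 2, 0, 3): 18 + 8 + 0 + 27 = 53
σ = (1, 2, 3, 0): 18 + 8 + (-4) + 19 = 41
σ = (1, 3, 0, 2): 18 + (-3) + 0 + 24 = 39
σ = (1, 3, 2, 0): 18 + (-3) + 18 + 19 = 52
σ = (2, 0, 1, 3): 8 + 13 + 6 + 27 = 54
σ = (2, 0, 3, 1): 8 + 13 + (-4) + 24 = 41
σ = (2, 1, 0, 3): 8 + 17 + 0 + 27 = 52
σ = (2, 1, 3, 0): 8 + 17 + (-4) + 19 = 40
σ = (2, 3, 0, 1): 8 + (-3) + 0 + 24 = 29
σ = (2, 3, 1, 0): 8 + (-3) + 6 + 19 = 30
σ = (3, 0, 1, 2): 2 + 13 + 6 + 24 = 45
σ = (3, 0, 2, 1): 2 + 13 + 18 + 24 = 57
σ = (3, 1, 0, 2): 2 + 17 + 0 + 24 = 43
σ = (3, 1, 2, 0): 2 + 17 + 18 + 19 = 56
σ = (3, 2, 0, 1): 2 + 8 + 0 + 24 = 34
σ = (3, 2, 1, 0): 2 + 8 + 6 + 19 = 35
Optimal value attained by: σ = (0, 3, 1, 2).
Answer: det⊕(W) = 23; verdict: NONSINGULAR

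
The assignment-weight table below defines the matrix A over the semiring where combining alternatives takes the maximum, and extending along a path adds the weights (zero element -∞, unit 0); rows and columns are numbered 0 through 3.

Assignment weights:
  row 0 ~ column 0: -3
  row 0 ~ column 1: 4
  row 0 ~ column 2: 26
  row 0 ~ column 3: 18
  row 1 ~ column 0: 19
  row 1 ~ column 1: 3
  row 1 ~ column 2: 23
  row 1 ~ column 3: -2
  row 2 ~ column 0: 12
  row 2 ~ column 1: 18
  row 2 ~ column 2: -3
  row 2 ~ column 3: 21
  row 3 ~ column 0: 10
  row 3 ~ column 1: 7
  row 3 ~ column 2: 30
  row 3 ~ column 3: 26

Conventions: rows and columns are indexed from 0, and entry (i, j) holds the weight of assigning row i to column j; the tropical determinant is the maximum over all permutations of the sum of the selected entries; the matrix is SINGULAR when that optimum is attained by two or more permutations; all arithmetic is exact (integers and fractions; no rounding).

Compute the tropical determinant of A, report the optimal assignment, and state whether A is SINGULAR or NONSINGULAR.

σ = (0, 1, 2, 3): (-3) + 3 + (-3) + 26 = 23
σ = (0, 1, 3, 2): (-3) + 3 + 21 + 30 = 51
σ = (0, 2, 1, 3): (-3) + 23 + 18 + 26 = 64
σ = (0, 2, 3, 1): (-3) + 23 + 21 + 7 = 48
σ = (0, 3, 1, 2): (-3) + (-2) + 18 + 30 = 43
σ = (0, 3, 2, 1): (-3) + (-2) + (-3) + 7 = -1
σ = (1, 0, 2, 3): 4 + 19 + (-3) + 26 = 46
σ = (1, 0, 3, 2): 4 + 19 + 21 + 30 = 74
σ = (1, 2, 0, 3): 4 + 23 + 12 + 26 = 65
σ = (1, 2, 3, 0): 4 + 23 + 21 + 10 = 58
σ = (1, 3, 0, 2): 4 + (-2) + 12 + 30 = 44
σ = (1, 3, 2, 0): 4 + (-2) + (-3) + 10 = 9
σ = (2, 0, 1, 3): 26 + 19 + 18 + 26 = 89
σ = (2, 0, 3, 1): 26 + 19 + 21 + 7 = 73
σ = (2, 1, 0, 3): 26 + 3 + 12 + 26 = 67
σ = (2, 1, 3, 0): 26 + 3 + 21 + 10 = 60
σ = (2, 3, 0, 1): 26 + (-2) + 12 + 7 = 43
σ = (2, 3, 1, 0): 26 + (-2) + 18 + 10 = 52
σ = (3, 0, 1, 2): 18 + 19 + 18 + 30 = 85
σ = (3, 0, 2, 1): 18 + 19 + (-3) + 7 = 41
σ = (3, 1, 0, 2): 18 + 3 + 12 + 30 = 63
σ = (3, 1, 2, 0): 18 + 3 + (-3) + 10 = 28
σ = (3, 2, 0, 1): 18 + 23 + 12 + 7 = 60
σ = (3, 2, 1, 0): 18 + 23 + 18 + 10 = 69
Optimal value attained by: σ = (2, 0, 1, 3).
Answer: det⊕(A) = 89; verdict: NONSINGULAR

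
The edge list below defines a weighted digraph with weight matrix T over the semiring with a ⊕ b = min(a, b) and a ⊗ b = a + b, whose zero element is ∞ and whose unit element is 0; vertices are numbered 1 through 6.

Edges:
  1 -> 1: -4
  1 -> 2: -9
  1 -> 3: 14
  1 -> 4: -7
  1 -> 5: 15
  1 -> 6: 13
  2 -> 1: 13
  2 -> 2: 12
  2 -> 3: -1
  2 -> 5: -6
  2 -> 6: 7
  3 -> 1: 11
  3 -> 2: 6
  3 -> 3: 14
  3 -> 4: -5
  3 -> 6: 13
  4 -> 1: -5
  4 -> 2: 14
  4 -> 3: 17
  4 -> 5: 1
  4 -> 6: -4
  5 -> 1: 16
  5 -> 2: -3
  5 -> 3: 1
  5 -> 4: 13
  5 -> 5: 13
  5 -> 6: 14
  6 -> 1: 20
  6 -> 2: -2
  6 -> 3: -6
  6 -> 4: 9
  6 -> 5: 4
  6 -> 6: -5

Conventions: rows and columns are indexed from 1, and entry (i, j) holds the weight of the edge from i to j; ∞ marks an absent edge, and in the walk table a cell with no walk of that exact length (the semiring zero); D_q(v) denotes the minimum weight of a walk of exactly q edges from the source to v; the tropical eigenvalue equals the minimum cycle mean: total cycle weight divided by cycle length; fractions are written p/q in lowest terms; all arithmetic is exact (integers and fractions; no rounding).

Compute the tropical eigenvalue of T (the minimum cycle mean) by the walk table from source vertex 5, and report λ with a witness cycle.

q=0: [∞, ∞, ∞, ∞, 0, ∞]
q=1: [16, -3, 1, 13, 13, 14]
q=2: [8, 7, -4, -4, -9, 4]
q=3: [-9, -12, -8, -9, -3, -8]
q=4: [-14, -18, -14, -16, -18, -13]
q=5: [-21, -23, -19, -21, -24, -20]
q=6: [-26, -30, -26, -28, -29, -25]
Optimal cycle mean attained by: cycle 1->4->1, total (-7) + (-5), length 2.
Answer: λ = -6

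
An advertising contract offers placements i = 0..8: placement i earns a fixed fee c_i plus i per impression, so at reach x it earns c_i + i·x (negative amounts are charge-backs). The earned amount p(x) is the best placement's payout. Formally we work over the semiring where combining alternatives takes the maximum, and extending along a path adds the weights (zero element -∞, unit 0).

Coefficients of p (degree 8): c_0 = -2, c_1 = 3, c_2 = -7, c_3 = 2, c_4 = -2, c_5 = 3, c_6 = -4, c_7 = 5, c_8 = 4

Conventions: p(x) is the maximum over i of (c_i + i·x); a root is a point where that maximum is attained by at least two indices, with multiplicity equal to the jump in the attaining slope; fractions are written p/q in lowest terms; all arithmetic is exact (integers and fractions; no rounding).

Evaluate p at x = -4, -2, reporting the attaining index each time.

p(-4) = max(-2+0·(-4)=-2, 3+1·(-4)=-1, -7+2·(-4)=-15, 2+3·(-4)=-10, -2+4·(-4)=-18, 3+5·(-4)=-17, -4+6·(-4)=-28, 5+7·(-4)=-23, 4+8·(-4)=-28) = -1 (attained by i=1)
p(-2) = max(-2+0·(-2)=-2, 3+1·(-2)=1, -7+2·(-2)=-11, 2+3·(-2)=-4, -2+4·(-2)=-10, 3+5·(-2)=-7, -4+6·(-2)=-16, 5+7·(-2)=-9, 4+8·(-2)=-12) = 1 (attained by i=1)
Answer: p(-4) = -1; p(-2) = 1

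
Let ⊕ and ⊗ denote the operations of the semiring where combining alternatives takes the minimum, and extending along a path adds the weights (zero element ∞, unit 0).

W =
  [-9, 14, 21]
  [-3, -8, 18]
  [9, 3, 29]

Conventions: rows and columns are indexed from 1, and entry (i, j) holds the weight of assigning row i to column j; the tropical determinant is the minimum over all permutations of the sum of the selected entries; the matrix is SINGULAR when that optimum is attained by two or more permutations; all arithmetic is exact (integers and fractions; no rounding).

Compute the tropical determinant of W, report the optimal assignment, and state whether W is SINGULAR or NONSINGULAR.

σ = (1, 2, 3): (-9) + (-8) + 29 = 12
σ = (1, 3, 2): (-9) + 18 + 3 = 12
σ = (2, 1, 3): 14 + (-3) + 29 = 40
σ = (2, 3, 1): 14 + 18 + 9 = 41
σ = (3, 1, 2): 21 + (-3) + 3 = 21
σ = (3, 2, 1): 21 + (-8) + 9 = 22
Optimal value attained by: σ = (1, 2, 3).
Answer: det⊕(W) = 12; verdict: SINGULAR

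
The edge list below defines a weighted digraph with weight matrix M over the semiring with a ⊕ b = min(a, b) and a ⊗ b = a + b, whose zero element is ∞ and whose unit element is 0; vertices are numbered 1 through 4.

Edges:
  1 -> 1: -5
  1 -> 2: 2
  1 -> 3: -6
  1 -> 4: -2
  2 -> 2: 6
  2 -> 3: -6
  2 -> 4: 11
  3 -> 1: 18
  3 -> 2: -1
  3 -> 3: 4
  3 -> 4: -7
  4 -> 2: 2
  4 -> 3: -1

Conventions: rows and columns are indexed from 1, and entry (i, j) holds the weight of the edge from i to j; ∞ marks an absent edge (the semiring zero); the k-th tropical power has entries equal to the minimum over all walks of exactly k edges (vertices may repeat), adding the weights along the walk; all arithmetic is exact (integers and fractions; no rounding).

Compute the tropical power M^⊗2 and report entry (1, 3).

M^⊗2:
  [-10, -7, -11, -13]
  [12, -7, -2, -13]
  [13, -5, -8, -3]
  [17, -2, -4, -8]
Key observation: the optimum is the walk 1->1->3, with weight (-5) + (-6) = -11.
Optimal value attained by: walk 1->1->3.
Answer: (M^⊗2)[1][3] = -11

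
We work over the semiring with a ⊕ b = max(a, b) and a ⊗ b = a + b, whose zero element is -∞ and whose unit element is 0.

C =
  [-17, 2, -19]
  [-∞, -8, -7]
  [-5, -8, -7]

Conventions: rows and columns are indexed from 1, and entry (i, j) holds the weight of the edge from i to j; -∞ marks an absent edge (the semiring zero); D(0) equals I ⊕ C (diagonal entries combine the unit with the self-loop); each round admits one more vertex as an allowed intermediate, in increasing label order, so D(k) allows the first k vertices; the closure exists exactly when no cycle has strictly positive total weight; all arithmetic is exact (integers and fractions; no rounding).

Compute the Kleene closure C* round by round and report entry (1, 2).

D(0):
  [0, 2, -19]
  [-∞, 0, -7]
  [-5, -8, 0]
D(1):
  [0, 2, -19]
  [-∞, 0, -7]
  [-5, -3, 0]
D(2):
  [0, 2, -5]
  [-∞, 0, -7]
  [-5, -3, 0]
D(3):
  [0, 2, -5]
  [-12, 0, -7]
  [-5, -3, 0]
Answer: C*[1][2] = 2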